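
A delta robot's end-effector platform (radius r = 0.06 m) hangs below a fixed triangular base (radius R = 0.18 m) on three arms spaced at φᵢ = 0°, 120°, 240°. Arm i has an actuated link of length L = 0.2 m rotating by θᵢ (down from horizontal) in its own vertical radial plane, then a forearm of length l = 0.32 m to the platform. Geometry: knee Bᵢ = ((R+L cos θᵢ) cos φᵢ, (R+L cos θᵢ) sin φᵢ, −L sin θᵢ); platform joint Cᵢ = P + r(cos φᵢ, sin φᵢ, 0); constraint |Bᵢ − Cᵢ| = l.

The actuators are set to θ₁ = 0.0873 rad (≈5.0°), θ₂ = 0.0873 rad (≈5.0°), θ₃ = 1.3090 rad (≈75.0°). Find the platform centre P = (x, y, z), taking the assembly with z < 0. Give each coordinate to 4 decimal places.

O1 = (0.3192·cos0.0°, 0.3192·sin0.0°, -0.0174) = (0.3192, 0.0000, -0.0174)
φ2=120.0°: virtual centre (-0.1596, 0.2765, -0.0174), radius l
O3 = (0.1718·cos240.0°, 0.1718·sin240.0°, -0.1932) = (-0.0859, -0.1488, -0.1932)
|O₂|²−|O₁|² = 0.0000;  |O₃|²−|O₁|² = -0.0354
[-0.9577 0.5529 0.0000]·P = 0.0000;  [-0.8102 -0.2975 -0.3515]·P = -0.0354
det = 0.7329;  x = 0.0267+-0.2652z,  y = 0.0462+-0.4593z
sphere 1 gives Az²+Bz+C=0 with A=1.2813, B=0.1475, C=-0.0144;  B²−4AC=0.0955;  roots -0.1781, 0.0630;  negative root z = -0.1781
x = 0.0739, y = 0.1281

(0.0739, 0.1281, -0.1781)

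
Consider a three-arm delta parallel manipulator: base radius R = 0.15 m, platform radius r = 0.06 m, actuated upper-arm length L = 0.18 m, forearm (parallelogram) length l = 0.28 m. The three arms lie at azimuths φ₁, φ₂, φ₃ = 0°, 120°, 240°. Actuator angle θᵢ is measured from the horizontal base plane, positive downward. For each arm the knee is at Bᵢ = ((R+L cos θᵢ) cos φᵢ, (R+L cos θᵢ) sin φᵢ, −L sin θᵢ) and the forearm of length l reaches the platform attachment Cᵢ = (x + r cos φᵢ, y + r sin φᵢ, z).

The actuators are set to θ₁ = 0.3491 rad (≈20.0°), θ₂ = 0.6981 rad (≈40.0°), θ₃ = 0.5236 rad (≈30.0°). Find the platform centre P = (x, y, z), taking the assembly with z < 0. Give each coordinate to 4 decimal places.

(0.0299, -0.0185, -0.2212)

arm 1 at φ=0.0°: ρ1 = 0.2591;  S1 = (0.2591, 0.0000, -0.0616)
S2 = (0.2279·cos120.0°, 0.2279·sin120.0°, -0.1157) = (-0.1139, 0.1974, -0.1157)
arm 3 at φ=240.0°: ρ3 = 0.2459;  S3 = (-0.1229, -0.2129, -0.0900)
eliminate P² terms by subtracting sphere 1 from 2 and 3
plane₁₂: -0.7462x+0.3947y+-0.1083z = -0.0056
Cramer: x(z) = 0.0054-0.1107z;  y(z) = -0.0041+0.0651z
sphere 1 gives Az²+Bz+C=0 with A=1.0165, B=0.1788, C=-0.0102;  B²−4AC=0.0734;  roots -0.2212, 0.0454;  negative root z = -0.2212
x = 0.0299, y = -0.0185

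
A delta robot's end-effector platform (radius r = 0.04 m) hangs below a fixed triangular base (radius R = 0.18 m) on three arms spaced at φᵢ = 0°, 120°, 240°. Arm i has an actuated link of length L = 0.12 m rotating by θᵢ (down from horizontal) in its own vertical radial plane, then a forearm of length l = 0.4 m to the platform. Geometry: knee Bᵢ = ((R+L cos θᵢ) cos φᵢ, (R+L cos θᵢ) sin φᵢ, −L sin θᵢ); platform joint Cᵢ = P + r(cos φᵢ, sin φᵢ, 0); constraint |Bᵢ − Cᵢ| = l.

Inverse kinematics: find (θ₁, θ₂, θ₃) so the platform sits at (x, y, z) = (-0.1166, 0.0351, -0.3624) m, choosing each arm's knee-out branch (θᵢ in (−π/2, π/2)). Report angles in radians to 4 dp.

φ1=0.0° → target in arm frame (-0.1166, 0.0351)
  A=0.2566, B=-0.3624, C=(l²−L²−A²−y'²−z²)/(2L)=-0.2200
  γ=atan2(-0.3624,0.2566)=-0.9547;  ψ=arccos(-0.4955)=2.0892;  θ1=γ+ψ≈1.1346
φ2=120.0° → target in arm frame (0.0887, 0.0834)
  e−x'=0.0513;  (l²−L²−(e−x')²−y'²−z²)/2L = 0.0195
  √(A²+B²)=0.3660;  θ2 = -1.4302+1.5176 ≈ 0.0874
φ3=240.0° → target in arm frame (0.0279, -0.1185)
  A cos θ + B sin θ = C:  0.1121·cos θ + -0.3624·sin θ = -0.0515
  θ3 = atan2(B,A) + arccos(C/0.3793) = 0.4360

θ₁ = 1.1346, θ₂ = 0.0874, θ₃ = 0.4360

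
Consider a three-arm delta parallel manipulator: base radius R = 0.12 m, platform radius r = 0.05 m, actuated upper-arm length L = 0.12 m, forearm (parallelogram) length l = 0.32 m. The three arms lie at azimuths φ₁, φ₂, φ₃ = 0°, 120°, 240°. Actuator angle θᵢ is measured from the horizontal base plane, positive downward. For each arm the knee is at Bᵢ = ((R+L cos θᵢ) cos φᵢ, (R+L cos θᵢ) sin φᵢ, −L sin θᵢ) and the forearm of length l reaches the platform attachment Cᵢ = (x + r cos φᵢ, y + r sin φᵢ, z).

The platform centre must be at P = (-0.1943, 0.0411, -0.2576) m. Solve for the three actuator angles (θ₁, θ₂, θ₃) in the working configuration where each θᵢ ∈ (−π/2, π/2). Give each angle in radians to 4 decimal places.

θ₁ = 1.3967, θ₂ = -0.1742, θ₃ = 0.2624

rotate P by −φ1: (-0.1943, 0.0411, -0.2576)
  A=0.2643, B=-0.2576, C=(l²−L²−A²−y'²−z²)/(2L)=-0.2079
  γ=atan2(-0.2576,0.2643)=-0.7726;  ψ=arccos(-0.5634)=2.1693;  θ1=γ+ψ≈1.3967
φ2=120.0° → target in arm frame (0.1327, 0.1477)
  A cos θ + B sin θ = C:  -0.0627·cos θ + -0.2576·sin θ = -0.0171
  θ2 = atan2(B,A) + arccos(C/0.2651) = -0.1742
arm 3 (φ=240.0°): x'=0.0616, y'=-0.1888
  A cos θ + B sin θ = C:  0.0084·cos θ + -0.2576·sin θ = -0.0587
  γ=atan2(-0.2576,0.0084)=-1.5380;  ψ=arccos(-0.2276)=1.8005;  θ3=γ+ψ≈0.2624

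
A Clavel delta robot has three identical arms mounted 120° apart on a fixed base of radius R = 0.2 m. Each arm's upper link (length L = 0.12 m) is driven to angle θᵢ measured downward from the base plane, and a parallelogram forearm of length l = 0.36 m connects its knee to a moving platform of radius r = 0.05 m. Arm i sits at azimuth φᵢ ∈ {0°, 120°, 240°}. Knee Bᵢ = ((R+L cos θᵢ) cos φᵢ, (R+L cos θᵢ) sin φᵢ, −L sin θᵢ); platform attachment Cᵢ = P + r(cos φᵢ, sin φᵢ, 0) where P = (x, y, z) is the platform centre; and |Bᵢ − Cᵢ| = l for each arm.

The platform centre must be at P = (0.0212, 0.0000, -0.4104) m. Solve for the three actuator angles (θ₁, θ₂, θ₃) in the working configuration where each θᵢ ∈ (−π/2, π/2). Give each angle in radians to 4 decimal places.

φ1=0.0° → target in arm frame (0.0212, 0.0000)
  A cos θ + B sin θ = C:  0.1288·cos θ + -0.4104·sin θ = -0.2909
  √(A²+B²)=0.4301;  θ1 = -1.2667+2.3135 ≈ 1.0468
φ2=120.0° → target in arm frame (-0.0106, -0.0184)
  A=0.1606, B=-0.4104, C=(l²−L²−A²−y'²−z²)/(2L)=-0.3307
  √(A²+B²)=0.4407;  θ2 = -1.1978+2.4193 ≈ 1.2215
rotate P by −φ3: (-0.0106, 0.0184, -0.4104)
  A=0.1606, B=-0.4104, C=(l²−L²−A²−y'²−z²)/(2L)=-0.3307
  γ=atan2(-0.4104,0.1606)=-1.1978;  ψ=arccos(-0.7503)=2.4193;  θ3=γ+ψ≈1.2215

θ₁ = 1.0468, θ₂ = 1.2215, θ₃ = 1.2215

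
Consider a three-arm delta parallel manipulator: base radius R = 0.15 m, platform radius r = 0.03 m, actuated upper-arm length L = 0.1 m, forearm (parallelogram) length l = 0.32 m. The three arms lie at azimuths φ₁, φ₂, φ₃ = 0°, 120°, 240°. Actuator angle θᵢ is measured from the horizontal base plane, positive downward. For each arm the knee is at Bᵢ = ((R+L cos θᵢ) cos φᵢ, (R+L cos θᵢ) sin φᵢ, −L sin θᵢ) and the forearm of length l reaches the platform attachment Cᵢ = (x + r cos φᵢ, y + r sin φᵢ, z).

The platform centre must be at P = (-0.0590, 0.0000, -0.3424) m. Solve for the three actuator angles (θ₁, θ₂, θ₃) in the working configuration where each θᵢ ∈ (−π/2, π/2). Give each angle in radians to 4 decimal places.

θ₁ = 1.3090, θ₂ = 0.7856, θ₃ = 0.7856

φ1=0.0° → target in arm frame (-0.0590, 0.0000)
  A cos θ + B sin θ = C:  0.1790·cos θ + -0.3424·sin θ = -0.2844
  θ1 = atan2(B,A) + arccos(C/0.3864) = 1.3090
arm 2 (φ=120.0°): x'=0.0295, y'=0.0511
  A cos θ + B sin θ = C:  0.0905·cos θ + -0.3424·sin θ = -0.1782
  √(A²+B²)=0.3542;  θ2 = -1.3124+2.0980 ≈ 0.7856
rotate P by −φ3: (0.0295, -0.0511, -0.3424)
  e−x'=0.0905;  (l²−L²−(e−x')²−y'²−z²)/2L = -0.1782
  γ=atan2(-0.3424,0.0905)=-1.3124;  ψ=arccos(-0.5031)=2.0980;  θ3=γ+ψ≈0.7856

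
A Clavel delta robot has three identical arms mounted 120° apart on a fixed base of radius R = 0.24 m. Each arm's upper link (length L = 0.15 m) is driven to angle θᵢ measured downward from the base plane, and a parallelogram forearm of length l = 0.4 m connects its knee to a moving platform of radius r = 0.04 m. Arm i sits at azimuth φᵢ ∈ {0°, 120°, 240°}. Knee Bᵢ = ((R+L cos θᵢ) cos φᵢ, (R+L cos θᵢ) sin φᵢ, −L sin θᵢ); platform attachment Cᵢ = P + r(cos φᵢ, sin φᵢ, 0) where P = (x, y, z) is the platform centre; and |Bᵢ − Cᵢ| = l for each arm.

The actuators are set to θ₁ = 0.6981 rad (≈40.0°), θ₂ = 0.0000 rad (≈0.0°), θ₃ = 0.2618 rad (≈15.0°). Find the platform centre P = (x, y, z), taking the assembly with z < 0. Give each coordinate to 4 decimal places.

(-0.0530, 0.0178, -0.2524)

O1 = (0.3149·cos0.0°, 0.3149·sin0.0°, -0.0964) = (0.3149, 0.0000, -0.0964)
φ2=120.0°: virtual centre (-0.1750, 0.3031, 0.0000), radius l
arm 3 at φ=240.0°: (R−r)+L cos θ3 = 0.3449;  O3 = (-0.1724, -0.2987, -0.0388)
|O₂|²−|O₁|² = 0.0140;  |O₃|²−|O₁|² = 0.0120
[-0.9798 0.6062 0.1928]·P = 0.0140;  [-0.9747 -0.5974 0.1152]·P = 0.0120
det = 1.1762;  x = -0.0133+0.1573z,  y = 0.0016+-0.0638z
sphere 1 gives Az²+Bz+C=0 with A=1.0288, B=0.0894, C=-0.0430;  B²−4AC=0.1848;  roots -0.2524, 0.1655;  negative root z = -0.2524
x = -0.0530, y = 0.0178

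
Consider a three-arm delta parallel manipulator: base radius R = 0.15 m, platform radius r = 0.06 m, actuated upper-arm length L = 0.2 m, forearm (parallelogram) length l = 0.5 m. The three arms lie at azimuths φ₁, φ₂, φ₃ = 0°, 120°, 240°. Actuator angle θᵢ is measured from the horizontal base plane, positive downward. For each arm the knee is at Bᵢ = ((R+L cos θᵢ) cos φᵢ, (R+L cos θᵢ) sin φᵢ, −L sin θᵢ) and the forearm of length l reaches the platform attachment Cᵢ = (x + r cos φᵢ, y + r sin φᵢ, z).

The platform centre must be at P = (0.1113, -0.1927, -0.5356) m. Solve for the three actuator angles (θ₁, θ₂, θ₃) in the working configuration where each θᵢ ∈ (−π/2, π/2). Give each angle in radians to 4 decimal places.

arm 1 (φ=0.0°): x'=0.1113, y'=-0.1927
  A cos θ + B sin θ = C:  -0.0213·cos θ + -0.5356·sin θ = -0.2861
  θ1 = atan2(B,A) + arccos(C/0.5360) = 0.5234
rotate P by −φ2: (-0.2225, 0.0000, -0.5356)
  e−x'=0.3125;  (l²−L²−(e−x')²−y'²−z²)/2L = -0.4364
  γ=atan2(-0.5356,0.3125)=-1.0426;  ψ=arccos(-0.7037)=2.3514;  θ2=γ+ψ≈1.3088
arm 3 (φ=240.0°): x'=0.1112, y'=0.1927
  e−x'=-0.0212;  (l²−L²−(e−x')²−y'²−z²)/2L = -0.2862
  θ3 = atan2(B,A) + arccos(C/0.5360) = 0.5235

θ₁ = 0.5234, θ₂ = 1.3088, θ₃ = 0.5235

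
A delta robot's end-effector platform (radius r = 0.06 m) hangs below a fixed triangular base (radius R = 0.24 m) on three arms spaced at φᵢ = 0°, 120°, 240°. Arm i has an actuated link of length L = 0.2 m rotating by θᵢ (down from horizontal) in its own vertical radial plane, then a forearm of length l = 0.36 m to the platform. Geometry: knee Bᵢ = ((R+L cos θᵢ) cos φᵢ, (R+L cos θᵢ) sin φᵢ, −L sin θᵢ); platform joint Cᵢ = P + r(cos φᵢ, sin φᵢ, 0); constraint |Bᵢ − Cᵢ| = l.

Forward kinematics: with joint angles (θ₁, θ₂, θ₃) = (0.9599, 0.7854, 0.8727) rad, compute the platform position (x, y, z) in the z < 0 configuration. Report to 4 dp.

(-0.0203, 0.0113, -0.3378)

φ1=0.0°: virtual centre (0.2947, 0.0000, -0.1638), radius l
centre 2 = (0.3214·cos120.0°, 0.3214·sin120.0°, -0.1414) = (-0.1607, 0.2784, -0.1414)
φ3=240.0°: virtual centre (-0.1543, -0.2672, -0.1532), radius l
eliminate P² terms by subtracting sphere 1 from 2 and 3
[-0.9109 0.5567 0.0448]·P = 0.0096;  [-0.8980 -0.5344 0.0212]·P = 0.0050
det = 0.9867;  x = -0.0080+0.0362z,  y = 0.0042+-0.0212z
sphere 1 gives Az²+Bz+C=0 with A=1.0018, B=0.3055, C=-0.0111;  B²−4AC=0.1378;  roots -0.3378, 0.0328;  negative root z = -0.3378
x = -0.0203, y = 0.0113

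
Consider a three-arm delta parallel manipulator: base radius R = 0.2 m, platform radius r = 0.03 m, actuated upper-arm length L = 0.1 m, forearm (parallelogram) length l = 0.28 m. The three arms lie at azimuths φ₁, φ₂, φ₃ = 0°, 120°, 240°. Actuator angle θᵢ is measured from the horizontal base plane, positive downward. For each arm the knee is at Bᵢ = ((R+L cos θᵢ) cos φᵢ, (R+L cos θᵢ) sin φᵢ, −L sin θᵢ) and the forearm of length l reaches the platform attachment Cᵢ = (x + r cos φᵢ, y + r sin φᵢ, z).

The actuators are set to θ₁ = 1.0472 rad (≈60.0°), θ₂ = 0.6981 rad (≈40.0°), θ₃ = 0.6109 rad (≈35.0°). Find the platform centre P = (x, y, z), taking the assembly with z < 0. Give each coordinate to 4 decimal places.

φ1=0.0°: virtual centre (0.2200, 0.0000, -0.0866), radius l
arm 2 at φ=120.0°: ρ2 = 0.2466;  S2 = (-0.1233, 0.2136, -0.0643)
arm 3 at φ=240.0°: ρ3 = 0.2519;  S3 = (-0.1260, -0.2182, -0.0574)
eliminate P² terms by subtracting sphere 1 from 2 and 3
[-0.6866 0.4271 0.0447]·P = 0.0090;  [-0.6919 -0.4363 0.0585]·P = 0.0109
det = 0.5951;  x = -0.0144+0.0747z,  y = -0.0020+0.0156z
sphere 1 gives Az²+Bz+C=0 with A=1.0058, B=0.1381, C=-0.0159;  B²−4AC=0.0832;  roots -0.2121, 0.0747;  negative root z = -0.2121
x = -0.0303, y = -0.0053

(-0.0303, -0.0053, -0.2121)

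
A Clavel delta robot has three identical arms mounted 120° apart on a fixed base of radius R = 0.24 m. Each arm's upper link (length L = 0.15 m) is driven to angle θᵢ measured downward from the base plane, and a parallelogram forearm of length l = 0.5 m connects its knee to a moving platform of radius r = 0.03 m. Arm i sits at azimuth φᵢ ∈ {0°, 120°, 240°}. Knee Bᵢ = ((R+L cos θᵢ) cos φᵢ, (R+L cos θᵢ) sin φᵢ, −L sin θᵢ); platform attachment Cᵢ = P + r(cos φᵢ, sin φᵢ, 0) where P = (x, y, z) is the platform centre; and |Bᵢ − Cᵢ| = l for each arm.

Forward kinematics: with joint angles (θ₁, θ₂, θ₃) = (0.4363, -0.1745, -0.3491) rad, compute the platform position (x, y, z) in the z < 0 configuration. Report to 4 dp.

φ1=0.0°: virtual centre (0.3459, 0.0000, -0.0634), radius l
S2 = (0.3577·cos120.0°, 0.3577·sin120.0°, 0.0260) = (-0.1789, 0.3098, 0.0260)
arm 3 at φ=240.0°: e+L cos θ3 = 0.3510;  S3 = (-0.1755, -0.3039, 0.0513)
eliminate P² terms by subtracting sphere 1 from 2 and 3
[-1.0496 0.6196 0.1789]·P = 0.0049;  [-1.0428 -0.6079 0.2294]·P = 0.0021
det = 1.2842;  x = -0.0034+0.1953z,  y = 0.0023+0.0422z
sphere 1 gives Az²+Bz+C=0 with A=1.0399, B=-0.0095, C=-0.1240;  B²−4AC=0.5158;  roots -0.3407, 0.3499;  negative root z = -0.3407
x = -0.0699, y = -0.0121

(-0.0699, -0.0121, -0.3407)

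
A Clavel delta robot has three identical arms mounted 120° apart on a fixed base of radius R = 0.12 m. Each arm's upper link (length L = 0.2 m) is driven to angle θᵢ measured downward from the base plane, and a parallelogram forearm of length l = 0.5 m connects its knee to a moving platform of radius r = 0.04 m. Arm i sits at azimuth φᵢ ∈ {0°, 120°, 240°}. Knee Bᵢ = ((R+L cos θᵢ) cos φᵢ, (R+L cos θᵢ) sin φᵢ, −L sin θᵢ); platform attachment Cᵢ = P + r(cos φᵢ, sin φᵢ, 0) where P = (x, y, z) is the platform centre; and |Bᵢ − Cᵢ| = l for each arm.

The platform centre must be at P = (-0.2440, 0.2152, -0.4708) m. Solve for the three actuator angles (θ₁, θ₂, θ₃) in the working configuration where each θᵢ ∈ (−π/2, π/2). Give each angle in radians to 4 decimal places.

θ₁ = 1.3962, θ₂ = -0.0874, θ₃ = 1.0471

φ1=0.0° → target in arm frame (-0.2440, 0.2152)
  e−x'=0.3240;  (l²−L²−(e−x')²−y'²−z²)/2L = -0.4073
  γ=atan2(-0.4708,0.3240)=-0.9680;  ψ=arccos(-0.7128)=2.3642;  θ1=γ+ψ≈1.3962
φ2=120.0° → target in arm frame (0.3084, 0.1037)
  e−x'=-0.2284;  (l²−L²−(e−x')²−y'²−z²)/2L = -0.1864
  √(A²+B²)=0.5233;  θ2 = -2.0224+1.9350 ≈ -0.0874
φ3=240.0° → target in arm frame (-0.0644, -0.3189)
  e−x'=0.1444;  (l²−L²−(e−x')²−y'²−z²)/2L = -0.3355
  θ3 = atan2(B,A) + arccos(C/0.4924) = 1.0471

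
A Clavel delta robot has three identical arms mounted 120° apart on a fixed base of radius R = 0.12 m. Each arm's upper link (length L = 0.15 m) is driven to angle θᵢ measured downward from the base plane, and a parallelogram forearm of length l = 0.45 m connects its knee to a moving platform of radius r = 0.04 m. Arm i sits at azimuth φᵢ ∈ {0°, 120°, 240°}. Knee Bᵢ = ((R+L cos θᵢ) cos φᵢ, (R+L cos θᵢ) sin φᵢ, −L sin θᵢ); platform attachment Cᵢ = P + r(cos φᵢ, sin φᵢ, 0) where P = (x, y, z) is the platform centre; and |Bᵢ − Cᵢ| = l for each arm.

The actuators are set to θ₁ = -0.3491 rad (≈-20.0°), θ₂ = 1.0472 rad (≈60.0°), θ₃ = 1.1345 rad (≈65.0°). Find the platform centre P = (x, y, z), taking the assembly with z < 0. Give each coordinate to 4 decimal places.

φ1=0.0°: virtual centre (0.2210, 0.0000, 0.0513), radius l
φ2=120.0°: virtual centre (-0.0775, 0.1342, -0.1299), radius l
φ3=240.0°: virtual centre (-0.0717, -0.1242, -0.1359), radius l
|S₂|²−|S₁|² = -0.0106;  |S₃|²−|S₁|² = -0.0124
[-0.5969 0.2685 -0.3624]·P = -0.0106;  [-0.5853 -0.2484 -0.3745]·P = -0.0124
det = 0.3054;  x = 0.0195+-0.6240z,  y = 0.0040+-0.0374z
into |P−S₁|² = l²: 1.3908z² + 0.1485z + -0.1593 = 0;  Δ = 0.9081;  z = -0.3960 or 0.2892 → z<0 root = -0.3960
x = 0.2666, y = 0.0188

(0.2666, 0.0188, -0.3960)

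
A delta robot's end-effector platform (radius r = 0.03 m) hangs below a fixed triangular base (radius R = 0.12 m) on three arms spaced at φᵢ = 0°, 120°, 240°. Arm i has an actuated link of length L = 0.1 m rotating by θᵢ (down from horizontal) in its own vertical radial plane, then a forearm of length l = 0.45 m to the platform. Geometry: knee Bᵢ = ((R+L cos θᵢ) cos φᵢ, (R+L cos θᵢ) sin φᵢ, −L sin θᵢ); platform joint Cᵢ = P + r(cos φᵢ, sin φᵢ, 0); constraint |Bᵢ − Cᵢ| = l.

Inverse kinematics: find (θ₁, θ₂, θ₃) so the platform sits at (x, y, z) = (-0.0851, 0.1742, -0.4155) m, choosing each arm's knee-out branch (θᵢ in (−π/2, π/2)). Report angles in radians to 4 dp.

θ₁ = 0.8726, θ₂ = -0.3491, θ₃ = 0.9600

φ1=0.0° → target in arm frame (-0.0851, 0.1742)
  A=0.1751, B=-0.4155, C=(l²−L²−A²−y'²−z²)/(2L)=-0.2057
  √(A²+B²)=0.4509;  θ1 = -1.1720+2.0446 ≈ 0.8726
φ2=120.0° → target in arm frame (0.1934, -0.0134)
  e−x'=-0.1034;  (l²−L²−(e−x')²−y'²−z²)/2L = 0.0449
  γ=atan2(-0.4155,-0.1034)=-1.8147;  ψ=arccos(0.1049)=1.4657;  θ2=γ+ψ≈-0.3491
arm 3 (φ=240.0°): x'=-0.1083, y'=-0.1608
  e−x'=0.1983;  (l²−L²−(e−x')²−y'²−z²)/2L = -0.2266
  √(A²+B²)=0.4604;  θ3 = -1.1255+2.0854 ≈ 0.9600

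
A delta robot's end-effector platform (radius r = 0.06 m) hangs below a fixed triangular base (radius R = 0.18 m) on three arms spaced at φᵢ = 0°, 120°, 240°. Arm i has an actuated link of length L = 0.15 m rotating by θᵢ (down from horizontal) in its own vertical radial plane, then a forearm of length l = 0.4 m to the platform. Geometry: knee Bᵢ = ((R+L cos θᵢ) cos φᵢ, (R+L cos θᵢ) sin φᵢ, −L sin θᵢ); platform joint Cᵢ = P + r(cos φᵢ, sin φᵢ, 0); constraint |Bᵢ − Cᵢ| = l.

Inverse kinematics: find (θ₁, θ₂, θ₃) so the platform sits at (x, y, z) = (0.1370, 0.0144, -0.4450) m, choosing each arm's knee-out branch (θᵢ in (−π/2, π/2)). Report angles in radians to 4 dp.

θ₁ = 0.4362, θ₂ = 1.2213, θ₃ = 1.3089

φ1=0.0° → target in arm frame (0.1370, 0.0144)
  A cos θ + B sin θ = C:  -0.0170·cos θ + -0.4450·sin θ = -0.2034
  √(A²+B²)=0.4453;  θ1 = -1.6090+2.0451 ≈ 0.4362
arm 2 (φ=120.0°): x'=-0.0560, y'=-0.1258
  e−x'=0.1760;  (l²−L²−(e−x')²−y'²−z²)/2L = -0.3578
  θ2 = atan2(B,A) + arccos(C/0.4786) = 1.2213
arm 3 (φ=240.0°): x'=-0.0810, y'=0.1114
  A cos θ + B sin θ = C:  0.2010·cos θ + -0.4450·sin θ = -0.3778
  θ3 = atan2(B,A) + arccos(C/0.4883) = 1.3089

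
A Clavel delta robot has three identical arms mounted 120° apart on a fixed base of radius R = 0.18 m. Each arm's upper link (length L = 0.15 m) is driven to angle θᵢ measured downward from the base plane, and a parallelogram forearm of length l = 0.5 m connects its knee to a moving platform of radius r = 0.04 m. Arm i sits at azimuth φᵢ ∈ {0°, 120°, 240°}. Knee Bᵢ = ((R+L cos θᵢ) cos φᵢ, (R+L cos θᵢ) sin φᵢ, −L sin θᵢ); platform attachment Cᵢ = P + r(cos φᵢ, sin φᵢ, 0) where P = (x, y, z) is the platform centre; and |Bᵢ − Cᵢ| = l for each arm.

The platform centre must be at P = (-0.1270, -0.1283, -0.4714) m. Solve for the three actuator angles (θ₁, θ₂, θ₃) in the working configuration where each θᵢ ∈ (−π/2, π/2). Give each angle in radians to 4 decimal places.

arm 1 (φ=0.0°): x'=-0.1270, y'=-0.1283
  A=0.2670, B=-0.4714, C=(l²−L²−A²−y'²−z²)/(2L)=-0.2749
  γ=atan2(-0.4714,0.2670)=-1.0555;  ψ=arccos(-0.5074)=2.1030;  θ1=γ+ψ≈1.0475
φ2=120.0° → target in arm frame (-0.0476, 0.1741)
  e−x'=0.1876;  (l²−L²−(e−x')²−y'²−z²)/2L = -0.2008
  γ=atan2(-0.4714,0.1876)=-1.1920;  ψ=arccos(-0.3958)=1.9777;  θ2=γ+ψ≈0.7857
rotate P by −φ3: (0.1746, -0.0458, -0.4714)
  e−x'=-0.0346;  (l²−L²−(e−x')²−y'²−z²)/2L = 0.0066
  γ=atan2(-0.4714,-0.0346)=-1.6441;  ψ=arccos(0.0140)=1.5568;  θ3=γ+ψ≈-0.0873

θ₁ = 1.0475, θ₂ = 0.7857, θ₃ = -0.0873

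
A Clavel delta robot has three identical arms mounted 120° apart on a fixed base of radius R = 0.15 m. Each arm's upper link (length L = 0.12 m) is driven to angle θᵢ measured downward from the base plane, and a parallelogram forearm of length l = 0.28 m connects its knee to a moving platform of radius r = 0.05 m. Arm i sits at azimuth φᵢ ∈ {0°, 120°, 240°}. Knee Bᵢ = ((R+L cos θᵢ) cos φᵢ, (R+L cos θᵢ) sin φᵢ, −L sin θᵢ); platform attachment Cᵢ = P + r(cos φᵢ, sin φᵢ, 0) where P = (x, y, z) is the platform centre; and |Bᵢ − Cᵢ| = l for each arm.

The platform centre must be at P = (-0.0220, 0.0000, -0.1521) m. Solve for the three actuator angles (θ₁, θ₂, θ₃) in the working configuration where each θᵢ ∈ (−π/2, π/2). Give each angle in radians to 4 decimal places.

θ₁ = 0.0874, θ₂ = -0.3500, θ₃ = -0.3500

rotate P by −φ1: (-0.0220, 0.0000, -0.1521)
  e−x'=0.1220;  (l²−L²−(e−x')²−y'²−z²)/2L = 0.1083
  γ=atan2(-0.1521,0.1220)=-0.8948;  ψ=arccos(0.5552)=0.9822;  θ1=γ+ψ≈0.0874
rotate P by −φ2: (0.0110, 0.0191, -0.1521)
  e−x'=0.0890;  (l²−L²−(e−x')²−y'²−z²)/2L = 0.1358
  γ=atan2(-0.1521,0.0890)=-1.0414;  ψ=arccos(0.7704)=0.6914;  θ2=γ+ψ≈-0.3500
φ3=240.0° → target in arm frame (0.0110, -0.0191)
  A cos θ + B sin θ = C:  0.0890·cos θ + -0.1521·sin θ = 0.1358
  √(A²+B²)=0.1762;  θ3 = -1.0414+0.6914 ≈ -0.3500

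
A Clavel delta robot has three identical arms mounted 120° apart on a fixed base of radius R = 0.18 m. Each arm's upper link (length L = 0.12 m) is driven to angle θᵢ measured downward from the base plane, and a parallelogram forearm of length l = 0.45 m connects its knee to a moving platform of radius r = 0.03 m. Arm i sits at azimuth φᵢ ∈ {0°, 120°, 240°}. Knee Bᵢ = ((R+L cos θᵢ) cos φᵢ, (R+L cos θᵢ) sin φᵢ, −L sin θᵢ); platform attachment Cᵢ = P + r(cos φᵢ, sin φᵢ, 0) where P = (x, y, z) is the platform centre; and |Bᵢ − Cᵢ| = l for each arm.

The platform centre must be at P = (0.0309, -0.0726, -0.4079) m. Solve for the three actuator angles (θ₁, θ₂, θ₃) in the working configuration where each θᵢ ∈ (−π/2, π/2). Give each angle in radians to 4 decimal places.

φ1=0.0° → target in arm frame (0.0309, -0.0726)
  A=0.1191, B=-0.4079, C=(l²−L²−A²−y'²−z²)/(2L)=0.0094
  θ1 = atan2(B,A) + arccos(C/0.4249) = 0.2619
φ2=120.0° → target in arm frame (-0.0783, 0.0095)
  A=0.2283, B=-0.4079, C=(l²−L²−A²−y'²−z²)/(2L)=-0.1271
  γ=atan2(-0.4079,0.2283)=-1.0605;  ψ=arccos(-0.2719)=1.8462;  θ2=γ+ψ≈0.7857
arm 3 (φ=240.0°): x'=0.0474, y'=0.0631
  A cos θ + B sin θ = C:  0.1026·cos θ + -0.4079·sin θ = 0.0301
  √(A²+B²)=0.4206;  θ3 = -1.3244+1.4992 ≈ 0.1748

θ₁ = 0.2619, θ₂ = 0.7857, θ₃ = 0.1748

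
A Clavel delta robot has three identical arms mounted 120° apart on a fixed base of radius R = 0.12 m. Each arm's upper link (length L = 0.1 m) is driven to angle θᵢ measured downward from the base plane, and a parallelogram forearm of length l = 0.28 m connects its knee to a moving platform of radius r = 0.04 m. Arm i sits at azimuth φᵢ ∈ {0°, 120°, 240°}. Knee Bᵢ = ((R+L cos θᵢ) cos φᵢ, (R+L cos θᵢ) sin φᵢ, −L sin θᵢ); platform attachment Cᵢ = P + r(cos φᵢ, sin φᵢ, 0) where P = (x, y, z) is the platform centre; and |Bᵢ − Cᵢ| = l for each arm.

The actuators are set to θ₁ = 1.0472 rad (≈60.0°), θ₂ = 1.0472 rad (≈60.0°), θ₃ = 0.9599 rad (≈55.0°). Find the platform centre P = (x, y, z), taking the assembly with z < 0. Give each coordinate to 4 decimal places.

(-0.0053, -0.0092, -0.3316)

φ1=0.0°: virtual centre (0.1300, 0.0000, -0.0866), radius l
S2 = (0.1300·cos120.0°, 0.1300·sin120.0°, -0.0866) = (-0.0650, 0.1126, -0.0866)
S3 = (0.1374·cos240.0°, 0.1374·sin240.0°, -0.0819) = (-0.0687, -0.1190, -0.0819)
|S₂|²−|S₁|² = 0.0000;  |S₃|²−|S₁|² = 0.0012
plane₁₂: -0.3900x+0.2252y+0.0000z = 0.0000
Cramer: x(z) = -0.0015+0.0116z;  y(z) = -0.0025+0.0201z
quadratic in z: (1.0005)z²+(0.1701)z+(-0.0536)=0, √Δ=0.4934 → z ∈ {-0.3316, 0.1616}; z = -0.3316 (taking z<0)
x = -0.0053, y = -0.0092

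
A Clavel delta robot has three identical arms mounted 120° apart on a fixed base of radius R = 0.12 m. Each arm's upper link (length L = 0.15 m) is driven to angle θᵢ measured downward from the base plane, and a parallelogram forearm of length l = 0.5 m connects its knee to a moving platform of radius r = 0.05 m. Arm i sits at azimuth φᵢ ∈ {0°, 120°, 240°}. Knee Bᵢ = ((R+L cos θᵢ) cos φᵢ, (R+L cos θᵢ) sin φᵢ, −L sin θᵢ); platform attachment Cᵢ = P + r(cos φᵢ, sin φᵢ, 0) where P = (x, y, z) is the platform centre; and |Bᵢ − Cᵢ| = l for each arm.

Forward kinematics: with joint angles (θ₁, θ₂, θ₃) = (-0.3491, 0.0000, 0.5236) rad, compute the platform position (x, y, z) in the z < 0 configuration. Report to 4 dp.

S1 = (0.2110·cos0.0°, 0.2110·sin0.0°, 0.0513) = (0.2110, 0.0000, 0.0513)
S2 = (0.2200·cos120.0°, 0.2200·sin120.0°, 0.0000) = (-0.1100, 0.1905, 0.0000)
φ3=240.0°: virtual centre (-0.1000, -0.1731, -0.0750), radius l
subtract pairs → two planes through P
linear system: -0.6419x+0.3811y = 0.0013−-0.1026z; -0.6218x+-0.3462y = -0.0015−-0.2526z
Cramer: x(z) = 0.0003-0.2870z;  y(z) = 0.0039-0.2142z
quadratic in z: (1.1282)z²+(0.0166)z+(-0.2030)=0, √Δ=0.9573 → z ∈ {-0.4316, 0.4169}; z = -0.4316 (taking z<0)
x = 0.1242, y = 0.0963

(0.1242, 0.0963, -0.4316)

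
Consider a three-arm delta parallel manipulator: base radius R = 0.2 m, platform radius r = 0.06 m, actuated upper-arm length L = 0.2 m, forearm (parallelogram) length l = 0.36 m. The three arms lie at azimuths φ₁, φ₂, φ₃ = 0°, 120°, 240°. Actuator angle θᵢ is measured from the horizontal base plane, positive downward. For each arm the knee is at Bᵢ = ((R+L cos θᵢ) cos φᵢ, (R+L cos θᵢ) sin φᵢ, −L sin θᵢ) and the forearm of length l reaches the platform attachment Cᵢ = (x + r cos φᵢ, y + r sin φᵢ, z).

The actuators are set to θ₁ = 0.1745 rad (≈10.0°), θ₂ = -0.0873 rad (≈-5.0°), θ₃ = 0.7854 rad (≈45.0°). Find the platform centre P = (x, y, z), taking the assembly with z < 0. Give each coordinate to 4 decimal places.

(0.0220, 0.0733, -0.1929)

φ1=0.0°: virtual centre (0.3370, 0.0000, -0.0347), radius l
arm 2 at φ=120.0°: e+L cos θ2 = 0.3392;  centre 2 = (-0.1696, 0.2938, 0.0174)
φ3=240.0°: virtual centre (-0.1407, -0.2437, -0.1414), radius l
subtract pairs → two planes through P
[-1.0132 0.5876 0.1043]·P = 0.0006;  [-0.9553 -0.4874 -0.2134]·P = -0.0156
det = 1.0552;  x = 0.0084+-0.0706z,  y = 0.0155+-0.2993z
sphere 1 gives Az²+Bz+C=0 with A=1.0946, B=0.1066, C=-0.0202;  B²−4AC=0.0997;  roots -0.1929, 0.0956;  negative root z = -0.1929
x = 0.0220, y = 0.0733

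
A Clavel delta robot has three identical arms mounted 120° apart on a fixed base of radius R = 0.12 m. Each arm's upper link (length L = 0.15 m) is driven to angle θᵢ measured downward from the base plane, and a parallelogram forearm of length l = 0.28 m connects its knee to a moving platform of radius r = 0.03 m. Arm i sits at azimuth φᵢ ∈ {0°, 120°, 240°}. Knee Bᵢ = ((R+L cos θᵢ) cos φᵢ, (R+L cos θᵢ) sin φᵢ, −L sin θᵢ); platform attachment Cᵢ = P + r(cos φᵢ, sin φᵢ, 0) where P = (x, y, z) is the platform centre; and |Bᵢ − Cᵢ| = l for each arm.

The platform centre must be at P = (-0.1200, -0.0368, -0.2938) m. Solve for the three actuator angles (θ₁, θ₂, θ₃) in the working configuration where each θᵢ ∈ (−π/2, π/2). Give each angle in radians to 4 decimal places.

θ₁ = 1.3964, θ₂ = 0.7855, θ₃ = 0.4361

arm 1 (φ=0.0°): x'=-0.1200, y'=-0.0368
  A cos θ + B sin θ = C:  0.2100·cos θ + -0.2938·sin θ = -0.2529
  θ1 = atan2(B,A) + arccos(C/0.3611) = 1.3964
φ2=120.0° → target in arm frame (0.0281, 0.1223)
  A=0.0619, B=-0.2938, C=(l²−L²−A²−y'²−z²)/(2L)=-0.1640
  θ2 = atan2(B,A) + arccos(C/0.3002) = 0.7855
rotate P by −φ3: (0.0919, -0.0855, -0.2938)
  e−x'=-0.0019;  (l²−L²−(e−x')²−y'²−z²)/2L = -0.1258
  γ=atan2(-0.2938,-0.0019)=-1.5772;  ψ=arccos(-0.4281)=2.0132;  θ3=γ+ψ≈0.4361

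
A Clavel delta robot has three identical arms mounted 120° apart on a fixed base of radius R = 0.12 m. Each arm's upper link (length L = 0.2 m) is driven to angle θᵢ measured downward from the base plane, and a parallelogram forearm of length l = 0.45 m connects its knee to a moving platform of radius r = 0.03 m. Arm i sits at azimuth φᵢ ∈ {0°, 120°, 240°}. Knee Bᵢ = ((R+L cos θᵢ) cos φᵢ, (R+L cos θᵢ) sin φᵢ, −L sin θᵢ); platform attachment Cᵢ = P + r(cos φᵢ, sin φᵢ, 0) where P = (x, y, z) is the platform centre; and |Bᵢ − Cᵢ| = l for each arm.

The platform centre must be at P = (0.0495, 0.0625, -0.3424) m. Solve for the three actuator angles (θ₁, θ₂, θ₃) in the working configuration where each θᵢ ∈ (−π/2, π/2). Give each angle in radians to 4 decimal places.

θ₁ = -0.1744, θ₂ = -0.0873, θ₃ = 0.3492

rotate P by −φ1: (0.0495, 0.0625, -0.3424)
  A cos θ + B sin θ = C:  0.0405·cos θ + -0.3424·sin θ = 0.0993
  θ1 = atan2(B,A) + arccos(C/0.3448) = -0.1744
rotate P by −φ2: (0.0294, -0.0741, -0.3424)
  e−x'=0.0606;  (l²−L²−(e−x')²−y'²−z²)/2L = 0.0902
  √(A²+B²)=0.3477;  θ2 = -1.3956+1.3083 ≈ -0.0873
rotate P by −φ3: (-0.0789, 0.0116, -0.3424)
  A cos θ + B sin θ = C:  0.1689·cos θ + -0.3424·sin θ = 0.0415
  √(A²+B²)=0.3818;  θ3 = -1.1126+1.4618 ≈ 0.3492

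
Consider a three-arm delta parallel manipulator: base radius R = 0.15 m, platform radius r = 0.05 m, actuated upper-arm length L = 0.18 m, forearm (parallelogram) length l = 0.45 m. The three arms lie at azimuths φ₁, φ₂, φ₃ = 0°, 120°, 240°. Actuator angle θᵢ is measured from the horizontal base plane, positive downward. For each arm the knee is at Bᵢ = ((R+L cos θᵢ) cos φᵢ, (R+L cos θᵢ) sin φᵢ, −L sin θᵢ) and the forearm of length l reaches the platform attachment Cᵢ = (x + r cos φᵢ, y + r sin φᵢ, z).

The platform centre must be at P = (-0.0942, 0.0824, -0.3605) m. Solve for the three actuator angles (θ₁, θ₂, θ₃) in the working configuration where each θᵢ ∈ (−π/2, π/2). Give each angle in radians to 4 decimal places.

φ1=0.0° → target in arm frame (-0.0942, 0.0824)
  A=0.1942, B=-0.3605, C=(l²−L²−A²−y'²−z²)/(2L)=-0.0121
  γ=atan2(-0.3605,0.1942)=-1.0767;  ψ=arccos(-0.0296)=1.6004;  θ1=γ+ψ≈0.5237
φ2=120.0° → target in arm frame (0.1185, 0.0404)
  A cos θ + B sin θ = C:  -0.0185·cos θ + -0.3605·sin θ = 0.1060
  θ2 = atan2(B,A) + arccos(C/0.3610) = -0.3493
rotate P by −φ3: (-0.0243, -0.1228, -0.3605)
  A=0.1243, B=-0.3605, C=(l²−L²−A²−y'²−z²)/(2L)=0.0267
  √(A²+B²)=0.3813;  θ3 = -1.2389+1.5006 ≈ 0.2618

θ₁ = 0.5237, θ₂ = -0.3493, θ₃ = 0.2618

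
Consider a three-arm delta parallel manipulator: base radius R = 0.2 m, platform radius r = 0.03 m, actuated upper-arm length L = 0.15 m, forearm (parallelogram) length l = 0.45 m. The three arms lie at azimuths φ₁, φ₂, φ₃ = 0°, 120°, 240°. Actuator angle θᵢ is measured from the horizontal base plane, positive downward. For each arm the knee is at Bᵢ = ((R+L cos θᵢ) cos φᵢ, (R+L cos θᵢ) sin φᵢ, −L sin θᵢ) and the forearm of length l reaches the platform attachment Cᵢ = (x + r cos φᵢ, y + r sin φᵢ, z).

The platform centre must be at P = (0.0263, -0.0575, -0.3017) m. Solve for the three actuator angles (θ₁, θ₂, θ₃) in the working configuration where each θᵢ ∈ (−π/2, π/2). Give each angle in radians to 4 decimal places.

φ1=0.0° → target in arm frame (0.0263, -0.0575)
  A cos θ + B sin θ = C:  0.1437·cos θ + -0.3017·sin θ = 0.2167
  θ1 = atan2(B,A) + arccos(C/0.3342) = -0.2612
φ2=120.0° → target in arm frame (-0.0629, 0.0060)
  A cos θ + B sin θ = C:  0.2329·cos θ + -0.3017·sin θ = 0.1156
  γ=atan2(-0.3017,0.2329)=-0.9133;  ψ=arccos(0.3033)=1.2627;  θ2=γ+ψ≈0.3494
φ3=240.0° → target in arm frame (0.0366, 0.0515)
  A cos θ + B sin θ = C:  0.1334·cos θ + -0.3017·sin θ = 0.2285
  √(A²+B²)=0.3299;  θ3 = -1.1546+0.8057 ≈ -0.3489

θ₁ = -0.2612, θ₂ = 0.3494, θ₃ = -0.3489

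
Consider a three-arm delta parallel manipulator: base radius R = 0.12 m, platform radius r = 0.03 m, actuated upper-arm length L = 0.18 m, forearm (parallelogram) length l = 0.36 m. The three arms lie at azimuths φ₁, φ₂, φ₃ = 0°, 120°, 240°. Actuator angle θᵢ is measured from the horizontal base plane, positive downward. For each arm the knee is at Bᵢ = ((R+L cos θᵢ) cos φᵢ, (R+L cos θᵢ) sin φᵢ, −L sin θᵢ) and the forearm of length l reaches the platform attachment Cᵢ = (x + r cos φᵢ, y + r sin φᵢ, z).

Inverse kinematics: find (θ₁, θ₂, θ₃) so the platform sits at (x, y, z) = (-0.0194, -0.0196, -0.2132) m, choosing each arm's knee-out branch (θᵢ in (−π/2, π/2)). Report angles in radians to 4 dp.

rotate P by −φ1: (-0.0194, -0.0196, -0.2132)
  e−x'=0.1094;  (l²−L²−(e−x')²−y'²−z²)/2L = 0.1094
  γ=atan2(-0.2132,0.1094)=-1.0967;  ψ=arccos(0.4566)=1.0966;  θ1=γ+ψ≈-0.0001
φ2=120.0° → target in arm frame (-0.0073, 0.0266)
  e−x'=0.0973;  (l²−L²−(e−x')²−y'²−z²)/2L = 0.1155
  γ=atan2(-0.2132,0.0973)=-1.1428;  ψ=arccos(0.4928)=1.0555;  θ2=γ+ψ≈-0.0873
arm 3 (φ=240.0°): x'=0.0267, y'=-0.0070
  e−x'=0.0633;  (l²−L²−(e−x')²−y'²−z²)/2L = 0.1325
  γ=atan2(-0.2132,0.0633)=-1.2821;  ψ=arccos(0.5956)=0.9328;  θ3=γ+ψ≈-0.3493

θ₁ = -0.0001, θ₂ = -0.0873, θ₃ = -0.3493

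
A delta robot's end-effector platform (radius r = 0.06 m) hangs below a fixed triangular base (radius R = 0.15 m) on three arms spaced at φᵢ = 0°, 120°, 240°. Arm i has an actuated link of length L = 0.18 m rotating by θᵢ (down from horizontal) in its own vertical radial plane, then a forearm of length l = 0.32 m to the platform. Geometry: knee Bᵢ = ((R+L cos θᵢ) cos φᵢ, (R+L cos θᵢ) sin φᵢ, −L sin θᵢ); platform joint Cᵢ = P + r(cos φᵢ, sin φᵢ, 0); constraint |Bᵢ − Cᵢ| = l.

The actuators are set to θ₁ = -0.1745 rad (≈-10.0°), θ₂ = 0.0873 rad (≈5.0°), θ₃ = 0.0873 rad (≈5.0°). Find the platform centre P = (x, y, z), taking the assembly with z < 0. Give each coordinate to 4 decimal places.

arm 1 at φ=0.0°: (R−r)+L cos θ1 = 0.2673;  O1 = (0.2673, 0.0000, 0.0313)
O2 = (0.2693·cos120.0°, 0.2693·sin120.0°, -0.0157) = (-0.1347, 0.2332, -0.0157)
O3 = (0.2693·cos240.0°, 0.2693·sin240.0°, -0.0157) = (-0.1347, -0.2332, -0.0157)
eliminate P² terms by subtracting sphere 1 from 2 and 3
linear system: -0.8038x+0.4665y = 0.0004−-0.0939z; -0.8038x+-0.4665y = 0.0004−-0.0939z
Cramer: x(z) = -0.0005-0.1168z;  y(z) = 0.0000+0.0000z
sphere 1 gives Az²+Bz+C=0 with A=1.0136, B=0.0000, C=-0.0297;  B²−4AC=0.1206;  roots -0.1713, 0.1713;  negative root z = -0.1713
x = 0.0196, y = 0.0000

(0.0196, 0.0000, -0.1713)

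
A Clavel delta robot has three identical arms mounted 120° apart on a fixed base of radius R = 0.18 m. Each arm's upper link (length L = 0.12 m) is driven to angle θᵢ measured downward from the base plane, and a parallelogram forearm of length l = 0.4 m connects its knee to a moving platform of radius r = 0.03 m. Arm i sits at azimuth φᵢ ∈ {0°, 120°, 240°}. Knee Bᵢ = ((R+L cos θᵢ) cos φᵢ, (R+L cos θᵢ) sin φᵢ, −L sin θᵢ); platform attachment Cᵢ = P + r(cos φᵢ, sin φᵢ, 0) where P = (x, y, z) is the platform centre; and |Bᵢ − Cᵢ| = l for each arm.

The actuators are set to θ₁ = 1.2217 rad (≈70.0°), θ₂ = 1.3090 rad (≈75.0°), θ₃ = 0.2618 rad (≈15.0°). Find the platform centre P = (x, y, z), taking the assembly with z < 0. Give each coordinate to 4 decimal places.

arm 1 at φ=0.0°: (R−r)+L cos θ1 = 0.1910;  S1 = (0.1910, 0.0000, -0.1128)
S2 = (0.1811·cos120.0°, 0.1811·sin120.0°, -0.1159) = (-0.0905, 0.1568, -0.1159)
arm 3 at φ=240.0°: (R−r)+L cos θ3 = 0.2659;  S3 = (-0.1330, -0.2303, -0.0311)
|S₂|²−|S₁|² = -0.0030;  |S₃|²−|S₁|² = 0.0225
plane₁₂: -0.5631x+0.3136y+-0.0063z = -0.0030
det = 0.4626;  x = -0.0122+0.1045z,  y = -0.0315+0.2078z
quadratic in z: (1.0541)z²+(0.1699)z+(-0.1050)=0, √Δ=0.6866 → z ∈ {-0.4063, 0.2451}; z = -0.4063 (taking z<0)
x = -0.0547, y = -0.1159

(-0.0547, -0.1159, -0.4063)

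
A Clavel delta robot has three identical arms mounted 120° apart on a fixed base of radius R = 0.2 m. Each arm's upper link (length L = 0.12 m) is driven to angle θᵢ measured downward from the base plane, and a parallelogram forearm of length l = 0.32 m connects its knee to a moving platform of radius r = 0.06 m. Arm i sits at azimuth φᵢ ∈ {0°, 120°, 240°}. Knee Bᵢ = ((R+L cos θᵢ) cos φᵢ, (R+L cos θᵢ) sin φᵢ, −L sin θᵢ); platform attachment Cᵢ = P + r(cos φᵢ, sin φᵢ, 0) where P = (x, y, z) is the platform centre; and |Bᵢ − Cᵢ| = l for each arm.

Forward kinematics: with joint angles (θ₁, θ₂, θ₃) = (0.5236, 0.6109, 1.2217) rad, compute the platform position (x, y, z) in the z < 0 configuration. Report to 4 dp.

(0.0449, 0.0622, -0.3027)

arm 1 at φ=0.0°: e+L cos θ1 = 0.2439;  O1 = (0.2439, 0.0000, -0.0600)
arm 2 at φ=120.0°: e+L cos θ2 = 0.2383;  O2 = (-0.1191, 0.2064, -0.0688)
O3 = (0.1810·cos240.0°, 0.1810·sin240.0°, -0.1128) = (-0.0905, -0.1568, -0.1128)
eliminate P² terms by subtracting sphere 1 from 2 and 3
[-0.7261 0.4127 -0.0177]·P = -0.0016;  [-0.6689 -0.3136 -0.1055]·P = -0.0176
det = 0.5038;  x = 0.0154+-0.0974z,  y = 0.0233+-0.1286z
into |P−O₁|² = l²: 1.0260z² + 0.1585z + -0.0460 = 0;  Δ = 0.2141;  z = -0.3027 or 0.1482 → z<0 root = -0.3027
x = 0.0449, y = 0.0622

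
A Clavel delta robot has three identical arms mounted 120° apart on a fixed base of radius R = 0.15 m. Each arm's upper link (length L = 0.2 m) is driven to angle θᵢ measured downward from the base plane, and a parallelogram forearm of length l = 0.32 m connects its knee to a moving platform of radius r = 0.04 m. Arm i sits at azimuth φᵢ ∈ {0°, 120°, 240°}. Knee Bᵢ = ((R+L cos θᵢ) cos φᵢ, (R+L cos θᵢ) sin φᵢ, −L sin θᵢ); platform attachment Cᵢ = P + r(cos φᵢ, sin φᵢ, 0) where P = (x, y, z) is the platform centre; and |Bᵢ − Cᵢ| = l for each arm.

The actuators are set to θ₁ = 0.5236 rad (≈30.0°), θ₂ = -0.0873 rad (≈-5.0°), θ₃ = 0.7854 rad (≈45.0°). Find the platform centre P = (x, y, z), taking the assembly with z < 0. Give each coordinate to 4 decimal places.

O1 = (0.2832·cos0.0°, 0.2832·sin0.0°, -0.1000) = (0.2832, 0.0000, -0.1000)
φ2=120.0°: virtual centre (-0.1546, 0.2678, 0.0174), radius l
O3 = (0.2514·cos240.0°, 0.2514·sin240.0°, -0.1414) = (-0.1257, -0.2177, -0.1414)
|O₂|²−|O₁|² = 0.0057;  |O₃|²−|O₁|² = -0.0070
[-0.8756 0.5356 0.2349]·P = 0.0057;  [-0.8178 -0.4355 -0.0828]·P = -0.0070
det = 0.8194;  x = 0.0015+0.0707z,  y = 0.0132+-0.3230z
into |P−O₁|² = l²: 1.1093z² + 0.1517z + -0.0129 = 0;  Δ = 0.0802;  z = -0.1960 or 0.0593 → z<0 root = -0.1960
x = -0.0123, y = 0.0765

(-0.0123, 0.0765, -0.1960)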